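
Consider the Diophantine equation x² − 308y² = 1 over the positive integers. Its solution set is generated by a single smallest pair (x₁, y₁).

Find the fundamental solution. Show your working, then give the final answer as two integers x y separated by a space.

[17; 1,1,4,1,1,34] for √308; ℓ=6 ⇒ convergent index 5
a_0=17:  p_0=17·1+0=17,  q_0=17·0+1=1
a_1=1:  p_1=1·17+1=18,  q_1=1·1+0=1
a_2=1:  p_2=1·18+17=35,  q_2=1·1+1=2
a_3=4:  p_3=4·35+18=158,  q_3=4·2+1=9
a_4=1:  p_4=1·158+35=193,  q_4=1·9+2=11
a_5=1:  p_5=1·193+158=351,  q_5=1·11+9=20
(x₁, y₁) = (351, 20);  351² − 308·20² = 1 ✓

351 20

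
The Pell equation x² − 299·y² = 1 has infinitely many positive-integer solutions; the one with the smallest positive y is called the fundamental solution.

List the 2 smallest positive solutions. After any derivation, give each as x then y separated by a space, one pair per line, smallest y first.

[17; 3,2,3,34] for √299; ℓ=4 ⇒ convergent index 3
k=0  a_k=17  p_k/q_k = 17/1
k=1  a_k=3  p_k/q_k = 52/3
k=2  a_k=2  p_k/q_k = 121/7
k=3  a_k=3  p_k/q_k = 415/24
fundamental: x₁=415, y₁=24  (since 172225 − 299·576 = 1)
(415+24√299)^2 = 344449 + 19920√299

415 24
344449 19920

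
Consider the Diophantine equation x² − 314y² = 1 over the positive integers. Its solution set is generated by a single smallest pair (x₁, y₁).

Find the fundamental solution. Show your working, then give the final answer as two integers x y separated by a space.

392499 22150

[17; 1,2,1,1,2,1,34] for √314; ℓ=7 ⇒ convergent index 13
k=0  a_k=17  p_k/q_k = 17/1
…
k=2  a_k=2  p_k/q_k = 53/3
k=3  a_k=1  p_k/q_k = 71/4
…
k=5  a_k=2  p_k/q_k = 319/18
…
k=8  a_k=1  p_k/q_k = 15824/893
…
k=10  a_k=1  p_k/q_k = 62853/3547
k=11  a_k=1  p_k/q_k = 109882/6201
k=12  a_k=2  p_k/q_k = 282617/15949
k=13  a_k=1  p_k/q_k = 392499/22150
→ (392499, 22150).  Check: 392499²=154055465001, 314·22150²=154055465000, difference 1.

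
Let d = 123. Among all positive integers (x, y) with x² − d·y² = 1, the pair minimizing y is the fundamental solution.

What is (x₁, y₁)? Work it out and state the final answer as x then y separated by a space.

122 11

√123 = [11; 11,22, …], period ℓ=2 (even) → k=1
a_0=11:  p_0=11·1+0=11,  q_0=11·0+1=1
a_1=11:  p_1=11·11+1=122,  q_1=11·1+0=11
→ (122, 11).  Check: 122²=14884, 123·11²=14883, difference 1.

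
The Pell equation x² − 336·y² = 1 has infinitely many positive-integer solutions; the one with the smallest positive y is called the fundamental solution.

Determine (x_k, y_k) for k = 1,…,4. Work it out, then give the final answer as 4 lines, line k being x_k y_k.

55 3
6049 330
665335 36297
73180801 3992340

[18; 3,36] for √336; ℓ=2 ⇒ convergent index 1
i=0: a=18 ⇒ p=18, q=1
i=1: a=3 ⇒ p=55, q=3
fundamental: x₁=55, y₁=3  (since 3025 − 336·9 = 1)
n=2: (55,3)∘(55,3) = (55·55+336·3·3, 55·3+3·55) = (6049,330)
n=3: (6049,330)∘(55,3) = (55·6049+336·3·330, 55·330+3·6049) = (665335,36297)
n=4: (665335,36297)∘(55,3) = (55·665335+336·3·36297, 55·36297+3·665335) = (73180801,3992340)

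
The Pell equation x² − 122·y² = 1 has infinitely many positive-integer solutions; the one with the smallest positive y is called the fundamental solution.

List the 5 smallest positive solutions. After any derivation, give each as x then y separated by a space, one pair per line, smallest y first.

d=122: √d = [11; 22] (ℓ=1, odd), read p_1/q_1
i=0: a=11 ⇒ p=11, q=1
i=1: a=22 ⇒ p=243, q=22
→ (243, 22).  Check: 243²=59049, 122·22²=59048, difference 1.
(x_2, y_2) = (243·243 + 122·22·22, 243·22 + 22·243) = (118097, 10692)
(x_3, y_3) = (243·118097 + 122·22·10692, 243·10692 + 22·118097) = (57394899, 5196290)
(x_4, y_4) = (243·57394899 + 122·22·5196290, 243·5196290 + 22·57394899) = (27893802817, 2525386248)
(x_5, y_5) = (243·27893802817 + 122·22·2525386248, 243·2525386248 + 22·27893802817) = (13556330774163, 1227332520238)

243 22
118097 10692
57394899 5196290
27893802817 2525386248
13556330774163 1227332520238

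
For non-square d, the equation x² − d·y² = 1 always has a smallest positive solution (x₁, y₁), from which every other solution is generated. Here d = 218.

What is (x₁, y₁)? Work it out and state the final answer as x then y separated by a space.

√218 → a₀=14, period (1,3,3,1,28); ℓ=5 odd so k=9
step 0: (14, 1)  from 14·(1,0) + (0,1)
…
step 3: (192, 13)  from 3·(59,4) + (15,1)
…
step 5: (7220, 489)  from 28·(251,17) + (192,13)
…
step 8: (96370, 6527)  from 3·(29633,2007) + (7471,506)
step 9: (126003, 8534)  from 1·(96370,6527) + (29633,2007)
fundamental: x₁=126003, y₁=8534  (since 15876756009 − 218·72829156 = 1)

126003 8534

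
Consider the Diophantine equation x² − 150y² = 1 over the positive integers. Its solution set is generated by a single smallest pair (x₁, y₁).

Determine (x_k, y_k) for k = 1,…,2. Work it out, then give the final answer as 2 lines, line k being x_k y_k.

49 4
4801 392

√150 = [12; 4,24, …], period ℓ=2 (even) → k=1
step 0: (12, 1)  from 12·(1,0) + (0,1)
step 1: (49, 4)  from 4·(12,1) + (1,0)
fundamental: x₁=49, y₁=4  (since 2401 − 150·16 = 1)
(x_2, y_2) = (49·49 + 150·4·4, 49·4 + 4·49) = (4801, 392)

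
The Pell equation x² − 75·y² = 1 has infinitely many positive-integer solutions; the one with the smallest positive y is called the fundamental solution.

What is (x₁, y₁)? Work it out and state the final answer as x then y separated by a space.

26 3

√75 = [8; 1,1,1,16, …], period ℓ=4 (even) → k=3
k=0  a_k=8  p_k/q_k = 8/1
…
k=2  a_k=1  p_k/q_k = 17/2
k=3  a_k=1  p_k/q_k = 26/3
fundamental: x₁=26, y₁=3  (since 676 − 75·9 = 1)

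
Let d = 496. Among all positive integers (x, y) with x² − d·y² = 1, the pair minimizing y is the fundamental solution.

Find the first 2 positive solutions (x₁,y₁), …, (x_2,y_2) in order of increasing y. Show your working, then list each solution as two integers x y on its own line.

d=496: √d = [22; 3,1,2,4,1,…,1,3,44] (ℓ=16, even), read p_15/q_15
k=0  a_k=22  p_k/q_k = 22/1
k=1  a_k=3  p_k/q_k = 67/3
k=2  a_k=1  p_k/q_k = 89/4
…
k=4  a_k=4  p_k/q_k = 1069/48
k=5  a_k=1  p_k/q_k = 1314/59
…
k=7  a_k=2  p_k/q_k = 6080/273
…
k=10  a_k=1  p_k/q_k = 49709/2232
k=11  a_k=1  p_k/q_k = 84875/3811
k=12  a_k=4  p_k/q_k = 389209/17476
…
k=14  a_k=1  p_k/q_k = 1252502/56239
k=15  a_k=3  p_k/q_k = 4620799/207480
(x₁, y₁) = (4620799, 207480);  4620799² − 496·207480² = 1 ✓
(4620799+207480√496)^2 = 42703566796801 + 1917446753040√496

4620799 207480
42703566796801 1917446753040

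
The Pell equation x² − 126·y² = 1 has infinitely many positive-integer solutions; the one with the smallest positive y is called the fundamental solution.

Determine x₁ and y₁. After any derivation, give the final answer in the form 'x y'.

449 40

√126 = [11; 4,2,4,22, …], period ℓ=4 (even) → k=3
step 0: (11, 1)  from 11·(1,0) + (0,1)
…
step 2: (101, 9)  from 2·(45,4) + (11,1)
step 3: (449, 40)  from 4·(101,9) + (45,4)
→ (449, 40).  Check: 449²=201601, 126·40²=201600, difference 1.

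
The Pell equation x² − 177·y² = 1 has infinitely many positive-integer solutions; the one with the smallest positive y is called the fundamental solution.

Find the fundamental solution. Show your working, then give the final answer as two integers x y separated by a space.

62423 4692

d=177: √d = [13; 3,3,2,8,2,3,3,26] (ℓ=8, even), read p_7/q_7
i=0: a=13 ⇒ p=13, q=1
i=1: a=3 ⇒ p=40, q=3
…
i=4: a=8 ⇒ p=2581, q=194
…
i=6: a=3 ⇒ p=18985, q=1427
i=7: a=3 ⇒ p=62423, q=4692
fundamental: x₁=62423, y₁=4692  (since 3896630929 − 177·22014864 = 1)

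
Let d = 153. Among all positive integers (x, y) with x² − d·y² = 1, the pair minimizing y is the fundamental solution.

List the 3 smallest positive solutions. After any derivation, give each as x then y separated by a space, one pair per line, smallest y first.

d=153: √d = [12; 2,1,2,2,2,1,2,24] (ℓ=8, even), read p_7/q_7
i=0: a=12 ⇒ p=12, q=1
i=1: a=2 ⇒ p=25, q=2
…
i=4: a=2 ⇒ p=235, q=19
…
i=6: a=1 ⇒ p=804, q=65
i=7: a=2 ⇒ p=2177, q=176
fundamental: x₁=2177, y₁=176  (since 4739329 − 153·30976 = 1)
n=2: (2177,176)∘(2177,176) = (2177·2177+153·176·176, 2177·176+176·2177) = (9478657,766304)
n=3: (9478657,766304)∘(2177,176) = (2177·9478657+153·176·766304, 2177·766304+176·9478657) = (41270070401,3336487440)

2177 176
9478657 766304
41270070401 3336487440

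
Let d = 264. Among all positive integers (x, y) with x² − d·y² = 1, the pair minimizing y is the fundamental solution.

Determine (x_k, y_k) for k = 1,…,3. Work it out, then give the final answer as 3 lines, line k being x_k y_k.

√264 → a₀=16, period (4,32); ℓ=2 even so k=1
a_0=16:  p_0=16·1+0=16,  q_0=16·0+1=1
a_1=4:  p_1=4·16+1=65,  q_1=4·1+0=4
fundamental: x₁=65, y₁=4  (since 4225 − 264·16 = 1)
(65+4√264)^2 = 8449 + 520√264
(65+4√264)^3 = 1098305 + 67596√264

65 4
8449 520
1098305 67596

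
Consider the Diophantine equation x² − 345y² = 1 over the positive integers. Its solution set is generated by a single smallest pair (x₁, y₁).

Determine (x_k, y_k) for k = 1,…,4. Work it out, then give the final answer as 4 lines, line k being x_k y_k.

6761 364
91422241 4922008
1236211536041 66555391812
16716052298924161 899962003159856

[18; 1,1,2,1,6,1,2,1,1,36] for √345; ℓ=10 ⇒ convergent index 9
step 0: (18, 1)  from 18·(1,0) + (0,1)
step 1: (19, 1)  from 1·(18,1) + (1,0)
step 2: (37, 2)  from 1·(19,1) + (18,1)
…
step 4: (130, 7)  from 1·(93,5) + (37,2)
step 5: (873, 47)  from 6·(130,7) + (93,5)
step 6: (1003, 54)  from 1·(873,47) + (130,7)
step 7: (2879, 155)  from 2·(1003,54) + (873,47)
step 8: (3882, 209)  from 1·(2879,155) + (1003,54)
step 9: (6761, 364)  from 1·(3882,209) + (2879,155)
→ (6761, 364).  Check: 6761²=45711121, 345·364²=45711120, difference 1.
(x_2, y_2) = (6761·6761 + 345·364·364, 6761·364 + 364·6761) = (91422241, 4922008)
(x_3, y_3) = (6761·91422241 + 345·364·4922008, 6761·4922008 + 364·91422241) = (1236211536041, 66555391812)
(x_4, y_4) = (6761·1236211536041 + 345·364·66555391812, 6761·66555391812 + 364·1236211536041) = (16716052298924161, 899962003159856)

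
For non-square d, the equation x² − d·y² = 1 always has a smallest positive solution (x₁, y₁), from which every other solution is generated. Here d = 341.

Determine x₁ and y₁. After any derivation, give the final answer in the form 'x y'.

√341 = [18; 2,6,1,8,2,…,6,2,36, …], period ℓ=14 (even) → k=13
i=0: a=18 ⇒ p=18, q=1
i=1: a=2 ⇒ p=37, q=2
i=2: a=6 ⇒ p=240, q=13
…
i=6: a=1 ⇒ p=7645, q=414
…
i=8: a=1 ⇒ p=28124, q=1523
…
i=12: a=6 ⇒ p=4953942, q=268271
i=13: a=2 ⇒ p=10626551, q=575460
(x₁, y₁) = (10626551, 575460);  10626551² − 341·575460² = 1 ✓

10626551 575460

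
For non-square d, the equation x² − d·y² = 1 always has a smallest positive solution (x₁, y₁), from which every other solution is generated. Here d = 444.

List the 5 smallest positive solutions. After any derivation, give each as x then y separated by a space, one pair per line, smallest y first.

295 14
174049 8260
102688615 4873386
60586108801 2875289480
35745701503975 1696415919814

√444 → a₀=21, period (14,42); ℓ=2 even so k=1
i=0: a=21 ⇒ p=21, q=1
i=1: a=14 ⇒ p=295, q=14
(x₁, y₁) = (295, 14);  295² − 444·14² = 1 ✓
k=2:  x_2 = 295·295+444·14·14 = 174049,  y_2 = 295·14+14·295 = 8260
k=3:  x_3 = 295·174049+444·14·8260 = 102688615,  y_3 = 295·8260+14·174049 = 4873386
k=4:  x_4 = 295·102688615+444·14·4873386 = 60586108801,  y_4 = 295·4873386+14·102688615 = 2875289480
k=5:  x_5 = 295·60586108801+444·14·2875289480 = 35745701503975,  y_5 = 295·2875289480+14·60586108801 = 1696415919814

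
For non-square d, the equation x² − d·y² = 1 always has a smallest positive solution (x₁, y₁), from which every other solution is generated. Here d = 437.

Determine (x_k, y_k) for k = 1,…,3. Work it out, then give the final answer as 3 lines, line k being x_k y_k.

√437 → a₀=20, period (1,9,2,9,1,40); ℓ=6 even so k=5
i=0: a=20 ⇒ p=20, q=1
…
i=4: a=9 ⇒ p=4160, q=199
i=5: a=1 ⇒ p=4599, q=220
→ (4599, 220).  Check: 4599²=21150801, 437·220²=21150800, difference 1.
n=2: (4599,220)∘(4599,220) = (4599·4599+437·220·220, 4599·220+220·4599) = (42301601,2023560)
n=3: (42301601,2023560)∘(4599,220) = (4599·42301601+437·220·2023560, 4599·2023560+220·42301601) = (389090121399,18612704660)

4599 220
42301601 2023560
389090121399 18612704660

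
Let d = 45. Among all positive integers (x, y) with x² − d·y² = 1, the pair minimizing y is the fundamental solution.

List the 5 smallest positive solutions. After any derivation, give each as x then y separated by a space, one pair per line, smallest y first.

d=45: √d = [6; 1,2,2,2,1,12] (ℓ=6, even), read p_5/q_5
k=0  a_k=6  p_k/q_k = 6/1
k=1  a_k=1  p_k/q_k = 7/1
k=2  a_k=2  p_k/q_k = 20/3
k=3  a_k=2  p_k/q_k = 47/7
k=4  a_k=2  p_k/q_k = 114/17
k=5  a_k=1  p_k/q_k = 161/24
fundamental: x₁=161, y₁=24  (since 25921 − 45·576 = 1)
(161+24√45)^2 = 51841 + 7728√45
(161+24√45)^3 = 16692641 + 2488392√45
(161+24√45)^4 = 5374978561 + 801254496√45
(161+24√45)^5 = 1730726404001 + 258001459320√45

161 24
51841 7728
16692641 2488392
5374978561 801254496
1730726404001 258001459320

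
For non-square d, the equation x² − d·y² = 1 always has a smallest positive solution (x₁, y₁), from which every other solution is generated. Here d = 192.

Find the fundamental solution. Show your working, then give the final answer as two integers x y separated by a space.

97 7

√192 → a₀=13, period (1,5,1,26); ℓ=4 even so k=3
step 0: (13, 1)  from 13·(1,0) + (0,1)
…
step 2: (83, 6)  from 5·(14,1) + (13,1)
step 3: (97, 7)  from 1·(83,6) + (14,1)
(x₁, y₁) = (97, 7);  97² − 192·7² = 1 ✓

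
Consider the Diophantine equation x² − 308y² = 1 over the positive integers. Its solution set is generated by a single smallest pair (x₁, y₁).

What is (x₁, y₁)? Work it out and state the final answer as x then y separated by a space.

351 20

d=308: √d = [17; 1,1,4,1,1,34] (ℓ=6, even), read p_5/q_5
step 0: (17, 1)  from 17·(1,0) + (0,1)
step 1: (18, 1)  from 1·(17,1) + (1,0)
step 2: (35, 2)  from 1·(18,1) + (17,1)
step 3: (158, 9)  from 4·(35,2) + (18,1)
step 4: (193, 11)  from 1·(158,9) + (35,2)
step 5: (351, 20)  from 1·(193,11) + (158,9)
fundamental: x₁=351, y₁=20  (since 123201 − 308·400 = 1)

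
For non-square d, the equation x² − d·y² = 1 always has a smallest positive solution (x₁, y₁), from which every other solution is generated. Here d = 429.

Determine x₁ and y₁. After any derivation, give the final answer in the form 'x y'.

1524095 73584

√429 → a₀=20, period (1,2,2,9,1,12,1,9,2,2,1,40); ℓ=12 even so k=11
a_0=20:  p_0=20·1+0=20,  q_0=20·0+1=1
a_1=1:  p_1=1·20+1=21,  q_1=1·1+0=1
a_2=2:  p_2=2·21+20=62,  q_2=2·1+1=3
a_3=2:  p_3=2·62+21=145,  q_3=2·3+1=7
a_4=9:  p_4=9·145+62=1367,  q_4=9·7+3=66
a_5=1:  p_5=1·1367+145=1512,  q_5=1·66+7=73
a_6=12:  p_6=12·1512+1367=19511,  q_6=12·73+66=942
a_7=1:  p_7=1·19511+1512=21023,  q_7=1·942+73=1015
a_8=9:  p_8=9·21023+19511=208718,  q_8=9·1015+942=10077
a_9=2:  p_9=2·208718+21023=438459,  q_9=2·10077+1015=21169
a_10=2:  p_10=2·438459+208718=1085636,  q_10=2·21169+10077=52415
a_11=1:  p_11=1·1085636+438459=1524095,  q_11=1·52415+21169=73584
(x₁, y₁) = (1524095, 73584);  1524095² − 429·73584² = 1 ✓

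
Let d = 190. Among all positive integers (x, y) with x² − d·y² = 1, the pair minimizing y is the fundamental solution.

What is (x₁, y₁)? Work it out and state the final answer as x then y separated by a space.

d=190: √d = [13; 1,3,1,1,1,…,3,1,26] (ℓ=14, even), read p_13/q_13
k=0  a_k=13  p_k/q_k = 13/1
…
k=2  a_k=3  p_k/q_k = 55/4
…
k=4  a_k=1  p_k/q_k = 124/9
k=5  a_k=1  p_k/q_k = 193/14
…
k=9  a_k=1  p_k/q_k = 4149/301
…
k=12  a_k=3  p_k/q_k = 40787/2959
k=13  a_k=1  p_k/q_k = 52021/3774
(x₁, y₁) = (52021, 3774);  52021² − 190·3774² = 1 ✓

52021 3774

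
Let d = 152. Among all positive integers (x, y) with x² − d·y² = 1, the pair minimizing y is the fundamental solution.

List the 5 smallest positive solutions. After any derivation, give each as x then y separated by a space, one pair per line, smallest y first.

37 3
2737 222
202501 16425
14982337 1215228
1108490437 89910447

√152 → a₀=12, period (3,24); ℓ=2 even so k=1
i=0: a=12 ⇒ p=12, q=1
i=1: a=3 ⇒ p=37, q=3
(x₁, y₁) = (37, 3);  37² − 152·3² = 1 ✓
n=2: (37,3)∘(37,3) = (37·37+152·3·3, 37·3+3·37) = (2737,222)
n=3: (2737,222)∘(37,3) = (37·2737+152·3·222, 37·222+3·2737) = (202501,16425)
n=4: (202501,16425)∘(37,3) = (37·202501+152·3·16425, 37·16425+3·202501) = (14982337,1215228)
n=5: (14982337,1215228)∘(37,3) = (37·14982337+152·3·1215228, 37·1215228+3·14982337) = (1108490437,89910447)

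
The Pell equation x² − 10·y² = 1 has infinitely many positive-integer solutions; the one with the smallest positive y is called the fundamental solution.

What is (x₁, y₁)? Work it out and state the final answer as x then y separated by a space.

19 6

√10 → a₀=3, period (6); ℓ=1 odd so k=1
a_0=3:  p_0=3·1+0=3,  q_0=3·0+1=1
a_1=6:  p_1=6·3+1=19,  q_1=6·1+0=6
→ (19, 6).  Check: 19²=361, 10·6²=360, difference 1.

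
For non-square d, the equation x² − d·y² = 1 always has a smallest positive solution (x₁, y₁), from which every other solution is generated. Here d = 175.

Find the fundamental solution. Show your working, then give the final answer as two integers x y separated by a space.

2024 153

√175 = [13; 4,2,1,2,4,26, …], period ℓ=6 (even) → k=5
a_0=13:  p_0=13·1+0=13,  q_0=13·0+1=1
a_1=4:  p_1=4·13+1=53,  q_1=4·1+0=4
…
a_3=1:  p_3=1·119+53=172,  q_3=1·9+4=13
a_4=2:  p_4=2·172+119=463,  q_4=2·13+9=35
a_5=4:  p_5=4·463+172=2024,  q_5=4·35+13=153
(x₁, y₁) = (2024, 153);  2024² − 175·153² = 1 ✓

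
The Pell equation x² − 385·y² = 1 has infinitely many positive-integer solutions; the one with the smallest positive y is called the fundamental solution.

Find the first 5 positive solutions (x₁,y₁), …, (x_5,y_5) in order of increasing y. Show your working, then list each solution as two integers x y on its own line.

√385 → a₀=19, period (1,1,1,1,1,…,1,1,38); ℓ=16 even so k=15
step 0: (19, 1)  from 19·(1,0) + (0,1)
step 1: (20, 1)  from 1·(19,1) + (1,0)
…
step 3: (59, 3)  from 1·(39,2) + (20,1)
step 4: (98, 5)  from 1·(59,3) + (39,2)
…
step 6: (569, 29)  from 3·(157,8) + (98,5)
step 7: (726, 37)  from 1·(569,29) + (157,8)
…
step 11: (13009, 663)  from 1·(10262,523) + (2747,140)
step 12: (23271, 1186)  from 1·(13009,663) + (10262,523)
step 13: (36280, 1849)  from 1·(23271,1186) + (13009,663)
step 14: (59551, 3035)  from 1·(36280,1849) + (23271,1186)
step 15: (95831, 4884)  from 1·(59551,3035) + (36280,1849)
→ (95831, 4884).  Check: 95831²=9183580561, 385·4884²=9183580560, difference 1.
n=2: (95831,4884)∘(95831,4884) = (95831·95831+385·4884·4884, 95831·4884+4884·95831) = (18367161121,936077208)
n=3: (18367161121,936077208)∘(95831,4884) = (95831·18367161121+385·4884·936077208, 95831·936077208+4884·18367161121) = (3520286834677271,179410429834812)
n=4: (3520286834677271,179410429834812)∘(95831,4884) = (95831·3520286834677271+385·4884·179410429834812, 95831·179410429834812+4884·3520286834677271) = (674705215289547953281,34386161802063660336)
n=5: (674705215289547953281,34386161802063660336)∘(95831,4884) = (95831·674705215289547953281+385·4884·34386161802063660336, 95831·34386161802063660336+4884·674705215289547953281) = (129315350969305052987065751,6590520543127714837483620)

95831 4884
18367161121 936077208
3520286834677271 179410429834812
674705215289547953281 34386161802063660336
129315350969305052987065751 6590520543127714837483620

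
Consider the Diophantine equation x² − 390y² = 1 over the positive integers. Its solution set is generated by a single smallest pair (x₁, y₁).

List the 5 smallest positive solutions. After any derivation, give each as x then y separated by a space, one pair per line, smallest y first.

79 4
12481 632
1971919 99852
311550721 15775984
49223041999 2492505620

d=390: √d = [19; 1,2,1,38] (ℓ=4, even), read p_3/q_3
step 0: (19, 1)  from 19·(1,0) + (0,1)
…
step 2: (59, 3)  from 2·(20,1) + (19,1)
step 3: (79, 4)  from 1·(59,3) + (20,1)
→ (79, 4).  Check: 79²=6241, 390·4²=6240, difference 1.
(79+4√390)^2 = 12481 + 632√390
(79+4√390)^3 = 1971919 + 99852√390
(79+4√390)^4 = 311550721 + 15775984√390
(79+4√390)^5 = 49223041999 + 2492505620√390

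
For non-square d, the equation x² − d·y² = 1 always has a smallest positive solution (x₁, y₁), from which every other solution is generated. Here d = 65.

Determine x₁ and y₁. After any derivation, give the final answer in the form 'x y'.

129 16

√65 = [8; 16, …], period ℓ=1 (odd) → k=1
k=0  a_k=8  p_k/q_k = 8/1
k=1  a_k=16  p_k/q_k = 129/16
(x₁, y₁) = (129, 16);  129² − 65·16² = 1 ✓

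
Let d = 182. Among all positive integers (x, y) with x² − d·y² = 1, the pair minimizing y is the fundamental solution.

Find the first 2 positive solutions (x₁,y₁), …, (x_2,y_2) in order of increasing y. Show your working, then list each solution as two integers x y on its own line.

27 2
1457 108

√182 = [13; 2,26, …], period ℓ=2 (even) → k=1
k=0  a_k=13  p_k/q_k = 13/1
k=1  a_k=2  p_k/q_k = 27/2
fundamental: x₁=27, y₁=2  (since 729 − 182·4 = 1)
n=2: (27,2)∘(27,2) = (27·27+182·2·2, 27·2+2·27) = (1457,108)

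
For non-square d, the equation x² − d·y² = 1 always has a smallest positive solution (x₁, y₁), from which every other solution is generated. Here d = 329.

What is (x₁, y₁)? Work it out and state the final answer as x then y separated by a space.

√329 → a₀=18, period (7,4,2,1,1,4,1,1,2,4,7,36); ℓ=12 even so k=11
i=0: a=18 ⇒ p=18, q=1
…
i=4: a=1 ⇒ p=1705, q=94
…
i=6: a=4 ⇒ p=13241, q=730
i=7: a=1 ⇒ p=16125, q=889
i=8: a=1 ⇒ p=29366, q=1619
…
i=10: a=4 ⇒ p=328794, q=18127
i=11: a=7 ⇒ p=2376415, q=131016
fundamental: x₁=2376415, y₁=131016  (since 5647348252225 − 329·17165192256 = 1)

2376415 131016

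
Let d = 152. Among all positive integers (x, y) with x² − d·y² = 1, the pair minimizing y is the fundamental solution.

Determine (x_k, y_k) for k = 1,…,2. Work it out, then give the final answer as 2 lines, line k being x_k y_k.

[12; 3,24] for √152; ℓ=2 ⇒ convergent index 1
step 0: (12, 1)  from 12·(1,0) + (0,1)
step 1: (37, 3)  from 3·(12,1) + (1,0)
fundamental: x₁=37, y₁=3  (since 1369 − 152·9 = 1)
(37+3√152)^2 = 2737 + 222√152

37 3
2737 222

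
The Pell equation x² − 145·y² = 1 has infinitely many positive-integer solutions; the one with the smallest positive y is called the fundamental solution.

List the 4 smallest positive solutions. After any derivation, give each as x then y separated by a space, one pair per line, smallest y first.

289 24
167041 13872
96549409 8017992
55805391361 4634385504

d=145: √d = [12; 24] (ℓ=1, odd), read p_1/q_1
a_0=12:  p_0=12·1+0=12,  q_0=12·0+1=1
a_1=24:  p_1=24·12+1=289,  q_1=24·1+0=24
fundamental: x₁=289, y₁=24  (since 83521 − 145·576 = 1)
k=2:  x_2 = 289·289+145·24·24 = 167041,  y_2 = 289·24+24·289 = 13872
k=3:  x_3 = 289·167041+145·24·13872 = 96549409,  y_3 = 289·13872+24·167041 = 8017992
k=4:  x_4 = 289·96549409+145·24·8017992 = 55805391361,  y_4 = 289·8017992+24·96549409 = 4634385504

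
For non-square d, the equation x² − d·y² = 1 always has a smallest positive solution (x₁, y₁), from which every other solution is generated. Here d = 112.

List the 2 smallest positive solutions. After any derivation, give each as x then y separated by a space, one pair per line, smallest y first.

127 12
32257 3048

[10; 1,1,2,1,1,20] for √112; ℓ=6 ⇒ convergent index 5
k=0  a_k=10  p_k/q_k = 10/1
k=1  a_k=1  p_k/q_k = 11/1
k=2  a_k=1  p_k/q_k = 21/2
…
k=4  a_k=1  p_k/q_k = 74/7
k=5  a_k=1  p_k/q_k = 127/12
→ (127, 12).  Check: 127²=16129, 112·12²=16128, difference 1.
(127+12√112)^2 = 32257 + 3048√112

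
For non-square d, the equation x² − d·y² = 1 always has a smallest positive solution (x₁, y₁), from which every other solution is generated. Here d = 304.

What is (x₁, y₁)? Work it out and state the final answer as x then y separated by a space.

57799 3315

d=304: √d = [17; 2,3,2,1,1,1,1,1,2,3,2,34] (ℓ=12, even), read p_11/q_11
i=0: a=17 ⇒ p=17, q=1
i=1: a=2 ⇒ p=35, q=2
i=2: a=3 ⇒ p=122, q=7
i=3: a=2 ⇒ p=279, q=16
i=4: a=1 ⇒ p=401, q=23
i=5: a=1 ⇒ p=680, q=39
i=6: a=1 ⇒ p=1081, q=62
…
i=8: a=1 ⇒ p=2842, q=163
i=9: a=2 ⇒ p=7445, q=427
i=10: a=3 ⇒ p=25177, q=1444
i=11: a=2 ⇒ p=57799, q=3315
(x₁, y₁) = (57799, 3315);  57799² − 304·3315² = 1 ✓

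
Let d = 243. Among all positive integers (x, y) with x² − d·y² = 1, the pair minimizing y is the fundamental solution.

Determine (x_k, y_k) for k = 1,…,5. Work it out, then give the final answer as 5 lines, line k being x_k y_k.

70226 4505
9863382151 632736260
1385331749802026 88869073185015
194572614913330773601 12481839066348990520
27328112908421802064005626 1753099260457979343330025

[15; 1,1,2,3,15,3,2,1,1,30] for √243; ℓ=10 ⇒ convergent index 9
a_0=15:  p_0=15·1+0=15,  q_0=15·0+1=1
…
a_8=1:  p_8=1·28901+12424=41325,  q_8=1·1854+797=2651
a_9=1:  p_9=1·41325+28901=70226,  q_9=1·2651+1854=4505
→ (70226, 4505).  Check: 70226²=4931691076, 243·4505²=4931691075, difference 1.
(70226+4505√243)^2 = 9863382151 + 632736260√243
(70226+4505√243)^3 = 1385331749802026 + 88869073185015√243
(70226+4505√243)^4 = 194572614913330773601 + 12481839066348990520√243
(70226+4505√243)^5 = 27328112908421802064005626 + 1753099260457979343330025√243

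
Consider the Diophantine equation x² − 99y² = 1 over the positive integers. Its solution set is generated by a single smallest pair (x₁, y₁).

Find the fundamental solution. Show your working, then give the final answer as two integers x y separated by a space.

√99 → a₀=9, period (1,18); ℓ=2 even so k=1
i=0: a=9 ⇒ p=9, q=1
i=1: a=1 ⇒ p=10, q=1
fundamental: x₁=10, y₁=1  (since 100 − 99·1 = 1)

10 1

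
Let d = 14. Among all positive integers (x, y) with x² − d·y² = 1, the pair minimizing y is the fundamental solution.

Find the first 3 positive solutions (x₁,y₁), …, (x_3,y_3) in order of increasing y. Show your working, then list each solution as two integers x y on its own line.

d=14: √d = [3; 1,2,1,6] (ℓ=4, even), read p_3/q_3
k=0  a_k=3  p_k/q_k = 3/1
…
k=2  a_k=2  p_k/q_k = 11/3
k=3  a_k=1  p_k/q_k = 15/4
(x₁, y₁) = (15, 4);  15² − 14·4² = 1 ✓
k=2:  x_2 = 15·15+14·4·4 = 449,  y_2 = 15·4+4·15 = 120
k=3:  x_3 = 15·449+14·4·120 = 13455,  y_3 = 15·120+4·449 = 3596

15 4
449 120
13455 3596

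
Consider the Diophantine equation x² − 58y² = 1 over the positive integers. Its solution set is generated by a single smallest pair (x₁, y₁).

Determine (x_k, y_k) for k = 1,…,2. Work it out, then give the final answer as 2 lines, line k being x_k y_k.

19603 2574
768555217 100916244

d=58: √d = [7; 1,1,1,1,1,1,14] (ℓ=7, odd), read p_13/q_13
i=0: a=7 ⇒ p=7, q=1
…
i=3: a=1 ⇒ p=23, q=3
i=4: a=1 ⇒ p=38, q=5
i=5: a=1 ⇒ p=61, q=8
i=6: a=1 ⇒ p=99, q=13
i=7: a=14 ⇒ p=1447, q=190
…
i=9: a=1 ⇒ p=2993, q=393
i=10: a=1 ⇒ p=4539, q=596
i=11: a=1 ⇒ p=7532, q=989
i=12: a=1 ⇒ p=12071, q=1585
i=13: a=1 ⇒ p=19603, q=2574
(x₁, y₁) = (19603, 2574);  19603² − 58·2574² = 1 ✓
(19603+2574√58)^2 = 768555217 + 100916244√58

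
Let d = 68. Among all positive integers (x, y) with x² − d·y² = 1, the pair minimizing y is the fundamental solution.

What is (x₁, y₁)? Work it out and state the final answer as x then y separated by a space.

√68 = [8; 4,16, …], period ℓ=2 (even) → k=1
step 0: (8, 1)  from 8·(1,0) + (0,1)
step 1: (33, 4)  from 4·(8,1) + (1,0)
(x₁, y₁) = (33, 4);  33² − 68·4² = 1 ✓

33 4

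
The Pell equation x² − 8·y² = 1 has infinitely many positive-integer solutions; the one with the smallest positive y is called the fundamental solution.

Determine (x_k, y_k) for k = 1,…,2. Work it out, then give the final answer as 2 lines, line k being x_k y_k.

[2; 1,4] for √8; ℓ=2 ⇒ convergent index 1
i=0: a=2 ⇒ p=2, q=1
i=1: a=1 ⇒ p=3, q=1
→ (3, 1).  Check: 3²=9, 8·1²=8, difference 1.
(3+1√8)^2 = 17 + 6√8

3 1
17 6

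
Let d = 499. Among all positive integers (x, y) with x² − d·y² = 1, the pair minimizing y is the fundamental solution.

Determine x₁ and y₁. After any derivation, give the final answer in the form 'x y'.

√499 = [22; 2,1,21,1,2,44, …], period ℓ=6 (even) → k=5
i=0: a=22 ⇒ p=22, q=1
i=1: a=2 ⇒ p=45, q=2
…
i=4: a=1 ⇒ p=1519, q=68
i=5: a=2 ⇒ p=4490, q=201
fundamental: x₁=4490, y₁=201  (since 20160100 − 499·40401 = 1)

4490 201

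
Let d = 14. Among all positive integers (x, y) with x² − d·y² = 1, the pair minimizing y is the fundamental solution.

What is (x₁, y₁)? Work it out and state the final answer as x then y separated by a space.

√14 → a₀=3, period (1,2,1,6); ℓ=4 even so k=3
a_0=3:  p_0=3·1+0=3,  q_0=3·0+1=1
…
a_2=2:  p_2=2·4+3=11,  q_2=2·1+1=3
a_3=1:  p_3=1·11+4=15,  q_3=1·3+1=4
→ (15, 4).  Check: 15²=225, 14·4²=224, difference 1.

15 4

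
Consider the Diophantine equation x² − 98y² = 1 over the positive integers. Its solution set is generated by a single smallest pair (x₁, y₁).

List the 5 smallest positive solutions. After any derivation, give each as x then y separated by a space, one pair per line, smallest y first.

[9; 1,8,1,18] for √98; ℓ=4 ⇒ convergent index 3
step 0: (9, 1)  from 9·(1,0) + (0,1)
step 1: (10, 1)  from 1·(9,1) + (1,0)
step 2: (89, 9)  from 8·(10,1) + (9,1)
step 3: (99, 10)  from 1·(89,9) + (10,1)
(x₁, y₁) = (99, 10);  99² − 98·10² = 1 ✓
(x_2, y_2) = (99·99 + 98·10·10, 99·10 + 10·99) = (19601, 1980)
(x_3, y_3) = (99·19601 + 98·10·1980, 99·1980 + 10·19601) = (3880899, 392030)
(x_4, y_4) = (99·3880899 + 98·10·392030, 99·392030 + 10·3880899) = (768398401, 77619960)
(x_5, y_5) = (99·768398401 + 98·10·77619960, 99·77619960 + 10·768398401) = (152139002499, 15368360050)

99 10
19601 1980
3880899 392030
768398401 77619960
152139002499 15368360050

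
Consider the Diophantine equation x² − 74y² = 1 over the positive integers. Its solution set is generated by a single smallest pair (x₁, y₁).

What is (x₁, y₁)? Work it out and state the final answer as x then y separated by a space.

[8; 1,1,1,1,16] for √74; ℓ=5 ⇒ convergent index 9
a_0=8:  p_0=8·1+0=8,  q_0=8·0+1=1
…
a_4=1:  p_4=1·26+17=43,  q_4=1·3+2=5
…
a_6=1:  p_6=1·714+43=757,  q_6=1·83+5=88
a_7=1:  p_7=1·757+714=1471,  q_7=1·88+83=171
a_8=1:  p_8=1·1471+757=2228,  q_8=1·171+88=259
a_9=1:  p_9=1·2228+1471=3699,  q_9=1·259+171=430
fundamental: x₁=3699, y₁=430  (since 13682601 − 74·184900 = 1)

3699 430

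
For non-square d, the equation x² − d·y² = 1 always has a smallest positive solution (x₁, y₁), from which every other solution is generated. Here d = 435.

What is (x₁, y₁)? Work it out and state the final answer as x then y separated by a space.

√435 → a₀=20, period (1,5,1,40); ℓ=4 even so k=3
k=0  a_k=20  p_k/q_k = 20/1
…
k=2  a_k=5  p_k/q_k = 125/6
k=3  a_k=1  p_k/q_k = 146/7
(x₁, y₁) = (146, 7);  146² − 435·7² = 1 ✓

146 7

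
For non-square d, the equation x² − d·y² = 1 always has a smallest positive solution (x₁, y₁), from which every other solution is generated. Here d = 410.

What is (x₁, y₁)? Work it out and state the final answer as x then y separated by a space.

81 4

[20; 4,40] for √410; ℓ=2 ⇒ convergent index 1
a_0=20:  p_0=20·1+0=20,  q_0=20·0+1=1
a_1=4:  p_1=4·20+1=81,  q_1=4·1+0=4
(x₁, y₁) = (81, 4);  81² − 410·4² = 1 ✓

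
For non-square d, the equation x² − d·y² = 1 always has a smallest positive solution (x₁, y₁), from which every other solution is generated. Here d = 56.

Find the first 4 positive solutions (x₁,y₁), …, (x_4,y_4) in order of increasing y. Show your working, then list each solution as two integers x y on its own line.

√56 = [7; 2,14, …], period ℓ=2 (even) → k=1
i=0: a=7 ⇒ p=7, q=1
i=1: a=2 ⇒ p=15, q=2
→ (15, 2).  Check: 15²=225, 56·2²=224, difference 1.
k=2:  x_2 = 15·15+56·2·2 = 449,  y_2 = 15·2+2·15 = 60
k=3:  x_3 = 15·449+56·2·60 = 13455,  y_3 = 15·60+2·449 = 1798
k=4:  x_4 = 15·13455+56·2·1798 = 403201,  y_4 = 15·1798+2·13455 = 53880

15 2
449 60
13455 1798
403201 53880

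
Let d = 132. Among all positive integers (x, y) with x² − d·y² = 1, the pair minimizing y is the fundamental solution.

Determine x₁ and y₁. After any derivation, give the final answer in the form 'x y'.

√132 = [11; 2,22, …], period ℓ=2 (even) → k=1
a_0=11:  p_0=11·1+0=11,  q_0=11·0+1=1
a_1=2:  p_1=2·11+1=23,  q_1=2·1+0=2
fundamental: x₁=23, y₁=2  (since 529 − 132·4 = 1)

23 2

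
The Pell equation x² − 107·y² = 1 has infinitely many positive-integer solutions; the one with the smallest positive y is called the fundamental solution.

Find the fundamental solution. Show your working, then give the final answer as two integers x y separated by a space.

[10; 2,1,9,1,2,20] for √107; ℓ=6 ⇒ convergent index 5
step 0: (10, 1)  from 10·(1,0) + (0,1)
step 1: (21, 2)  from 2·(10,1) + (1,0)
…
step 3: (300, 29)  from 9·(31,3) + (21,2)
step 4: (331, 32)  from 1·(300,29) + (31,3)
step 5: (962, 93)  from 2·(331,32) + (300,29)
fundamental: x₁=962, y₁=93  (since 925444 − 107·8649 = 1)

962 93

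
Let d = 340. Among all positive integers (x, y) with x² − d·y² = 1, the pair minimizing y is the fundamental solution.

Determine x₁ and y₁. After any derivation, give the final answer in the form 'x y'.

285769 15498

√340 → a₀=18, period (2,3,1,1,1,…,3,2,36); ℓ=14 even so k=13
k=0  a_k=18  p_k/q_k = 18/1
…
k=2  a_k=3  p_k/q_k = 129/7
k=3  a_k=1  p_k/q_k = 166/9
…
k=6  a_k=1  p_k/q_k = 756/41
k=7  a_k=8  p_k/q_k = 6509/353
k=8  a_k=1  p_k/q_k = 7265/394
k=9  a_k=1  p_k/q_k = 13774/747
k=10  a_k=1  p_k/q_k = 21039/1141
k=11  a_k=1  p_k/q_k = 34813/1888
k=12  a_k=3  p_k/q_k = 125478/6805
k=13  a_k=2  p_k/q_k = 285769/15498
→ (285769, 15498).  Check: 285769²=81663921361, 340·15498²=81663921360, difference 1.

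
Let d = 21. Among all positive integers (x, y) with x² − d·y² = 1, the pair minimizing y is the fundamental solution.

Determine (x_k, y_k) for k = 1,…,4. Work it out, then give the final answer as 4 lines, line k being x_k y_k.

√21 → a₀=4, period (1,1,2,1,1,8); ℓ=6 even so k=5
k=0  a_k=4  p_k/q_k = 4/1
…
k=2  a_k=1  p_k/q_k = 9/2
…
k=4  a_k=1  p_k/q_k = 32/7
k=5  a_k=1  p_k/q_k = 55/12
fundamental: x₁=55, y₁=12  (since 3025 − 21·144 = 1)
(x_2, y_2) = (55·55 + 21·12·12, 55·12 + 12·55) = (6049, 1320)
(x_3, y_3) = (55·6049 + 21·12·1320, 55·1320 + 12·6049) = (665335, 145188)
(x_4, y_4) = (55·665335 + 21·12·145188, 55·145188 + 12·665335) = (73180801, 15969360)

55 12
6049 1320
665335 145188
73180801 15969360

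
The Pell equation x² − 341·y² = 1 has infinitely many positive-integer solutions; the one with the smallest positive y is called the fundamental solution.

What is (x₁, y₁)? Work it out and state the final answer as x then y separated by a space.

d=341: √d = [18; 2,6,1,8,2,…,6,2,36] (ℓ=14, even), read p_13/q_13
step 0: (18, 1)  from 18·(1,0) + (0,1)
…
step 2: (240, 13)  from 6·(37,2) + (18,1)
step 3: (277, 15)  from 1·(240,13) + (37,2)
…
step 7: (20479, 1109)  from 2·(7645,414) + (5189,281)
…
step 9: (76727, 4155)  from 2·(28124,1523) + (20479,1109)
…
step 12: (4953942, 268271)  from 6·(718667,38918) + (641940,34763)
step 13: (10626551, 575460)  from 2·(4953942,268271) + (718667,38918)
(x₁, y₁) = (10626551, 575460);  10626551² − 341·575460² = 1 ✓

10626551 575460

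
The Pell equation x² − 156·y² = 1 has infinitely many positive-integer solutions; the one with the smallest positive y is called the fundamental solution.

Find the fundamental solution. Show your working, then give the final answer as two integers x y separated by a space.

√156 → a₀=12, period (2,24); ℓ=2 even so k=1
i=0: a=12 ⇒ p=12, q=1
i=1: a=2 ⇒ p=25, q=2
(x₁, y₁) = (25, 2);  25² − 156·2² = 1 ✓

25 2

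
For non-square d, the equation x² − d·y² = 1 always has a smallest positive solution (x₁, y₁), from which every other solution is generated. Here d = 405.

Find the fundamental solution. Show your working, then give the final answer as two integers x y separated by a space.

161 8

[20; 8,40] for √405; ℓ=2 ⇒ convergent index 1
a_0=20:  p_0=20·1+0=20,  q_0=20·0+1=1
a_1=8:  p_1=8·20+1=161,  q_1=8·1+0=8
fundamental: x₁=161, y₁=8  (since 25921 − 405·64 = 1)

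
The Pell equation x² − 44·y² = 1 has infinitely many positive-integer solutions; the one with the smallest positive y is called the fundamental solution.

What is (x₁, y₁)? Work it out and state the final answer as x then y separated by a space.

199 30

√44 → a₀=6, period (1,1,1,2,1,1,1,12); ℓ=8 even so k=7
k=0  a_k=6  p_k/q_k = 6/1
k=1  a_k=1  p_k/q_k = 7/1
…
k=3  a_k=1  p_k/q_k = 20/3
k=4  a_k=2  p_k/q_k = 53/8
…
k=6  a_k=1  p_k/q_k = 126/19
k=7  a_k=1  p_k/q_k = 199/30
fundamental: x₁=199, y₁=30  (since 39601 − 44·900 = 1)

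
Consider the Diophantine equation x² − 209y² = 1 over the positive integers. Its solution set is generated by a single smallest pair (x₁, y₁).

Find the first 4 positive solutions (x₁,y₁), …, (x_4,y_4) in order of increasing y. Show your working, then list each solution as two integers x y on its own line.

d=209: √d = [14; 2,5,3,2,3,5,2,28] (ℓ=8, even), read p_7/q_7
step 0: (14, 1)  from 14·(1,0) + (0,1)
step 1: (29, 2)  from 2·(14,1) + (1,0)
…
step 4: (1171, 81)  from 2·(506,35) + (159,11)
step 5: (4019, 278)  from 3·(1171,81) + (506,35)
step 6: (21266, 1471)  from 5·(4019,278) + (1171,81)
step 7: (46551, 3220)  from 2·(21266,1471) + (4019,278)
→ (46551, 3220).  Check: 46551²=2166995601, 209·3220²=2166995600, difference 1.
(46551+3220√209)^2 = 4333991201 + 299788440√209
(46551+3220√209)^3 = 403503248748951 + 27910903337660√209
(46551+3220√209)^4 = 37566959460690844801 + 2598560922243032880√209

46551 3220
4333991201 299788440
403503248748951 27910903337660
37566959460690844801 2598560922243032880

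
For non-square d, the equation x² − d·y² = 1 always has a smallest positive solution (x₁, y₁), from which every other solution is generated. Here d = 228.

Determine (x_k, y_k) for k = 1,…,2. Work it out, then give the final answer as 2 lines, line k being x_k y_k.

d=228: √d = [15; 10,30] (ℓ=2, even), read p_1/q_1
step 0: (15, 1)  from 15·(1,0) + (0,1)
step 1: (151, 10)  from 10·(15,1) + (1,0)
(x₁, y₁) = (151, 10);  151² − 228·10² = 1 ✓
k=2:  x_2 = 151·151+228·10·10 = 45601,  y_2 = 151·10+10·151 = 3020

151 10
45601 3020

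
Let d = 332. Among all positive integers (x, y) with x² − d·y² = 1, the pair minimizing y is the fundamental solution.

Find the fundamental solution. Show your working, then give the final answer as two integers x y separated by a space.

13447 738

√332 = [18; 4,1,1,8,1,1,4,36, …], period ℓ=8 (even) → k=7
a_0=18:  p_0=18·1+0=18,  q_0=18·0+1=1
a_1=4:  p_1=4·18+1=73,  q_1=4·1+0=4
…
a_3=1:  p_3=1·91+73=164,  q_3=1·5+4=9
a_4=8:  p_4=8·164+91=1403,  q_4=8·9+5=77
a_5=1:  p_5=1·1403+164=1567,  q_5=1·77+9=86
a_6=1:  p_6=1·1567+1403=2970,  q_6=1·86+77=163
a_7=4:  p_7=4·2970+1567=13447,  q_7=4·163+86=738
(x₁, y₁) = (13447, 738);  13447² − 332·738² = 1 ✓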